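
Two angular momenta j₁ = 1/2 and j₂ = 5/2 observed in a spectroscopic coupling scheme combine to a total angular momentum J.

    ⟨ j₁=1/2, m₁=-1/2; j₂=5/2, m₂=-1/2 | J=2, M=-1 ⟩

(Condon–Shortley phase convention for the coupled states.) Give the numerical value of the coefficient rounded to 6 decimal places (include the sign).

-0.577350  (= −√(1/3))

√[5·1!0!4!/6! · 0!1!2!3!1!3!] = √(12)
  +(−1)^1/∏(1,0,0,1,0,3)! = -1/6  (running -1/6)
⟨..|..⟩ = √(12)·(-1/6) = -0.577350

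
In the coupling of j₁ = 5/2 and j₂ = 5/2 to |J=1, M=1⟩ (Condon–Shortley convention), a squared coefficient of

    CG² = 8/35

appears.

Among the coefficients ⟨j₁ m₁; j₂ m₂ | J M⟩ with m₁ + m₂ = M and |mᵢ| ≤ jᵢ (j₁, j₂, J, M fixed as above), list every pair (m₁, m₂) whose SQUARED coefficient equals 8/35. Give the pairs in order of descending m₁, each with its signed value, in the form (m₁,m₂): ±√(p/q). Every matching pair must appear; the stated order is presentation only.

(3/2,-1/2): −√(8/35); (-1/2,3/2): −√(8/35)

Admissible pairs with m₁+m₂ = M = 1: (-3/2,5/2), (-1/2,3/2), (1/2,1/2), (3/2,-1/2), (5/2,-3/2)
  (m₁,m₂)=(5/2,-3/2): CG² = 1/7, CG = +√(1/7)
  (m₁,m₂)=(3/2,-1/2): CG² = 8/35, CG = −√(8/35)   ← matches the target
  (m₁,m₂)=(1/2,1/2): CG² = 9/35, CG = +√(9/35)
  (m₁,m₂)=(-1/2,3/2): CG² = 8/35, CG = −√(8/35)   ← matches the target
  (m₁,m₂)=(-3/2,5/2): CG² = 1/7, CG = +√(1/7)
Pairs with CG² = 8/35: (3/2,-1/2): −√(8/35); (-1/2,3/2): −√(8/35)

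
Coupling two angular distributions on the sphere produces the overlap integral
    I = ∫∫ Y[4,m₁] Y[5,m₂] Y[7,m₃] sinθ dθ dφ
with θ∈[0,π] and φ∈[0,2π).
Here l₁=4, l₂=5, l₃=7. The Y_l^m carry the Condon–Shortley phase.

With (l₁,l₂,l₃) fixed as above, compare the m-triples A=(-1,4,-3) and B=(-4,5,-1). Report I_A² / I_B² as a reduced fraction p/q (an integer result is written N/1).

Same 4,5,7: normalisation and zero-m 3j drop out of the ratio.
A: Δ: 2! 6! 8! / 17! → 1/6126120; sum: t=1:−1/1935360 t=2:+1/362880 = 13/5806080; 3j²(4 5 7; -1 4 -3) = Δ·Π!·Σ² = 195/10472  (sign +1)
B: Δ: 2! 6! 8! / 17! → 1/6126120; sum: t=2:+1/58060800 = 1/58060800; 3j²(4 5 7; -4 5 -1) = Δ·Π!·Σ² = 1/4862  (sign +1)
I_A²/I_B² = (195/10472)/(1/4862) = 2535/28

2535/28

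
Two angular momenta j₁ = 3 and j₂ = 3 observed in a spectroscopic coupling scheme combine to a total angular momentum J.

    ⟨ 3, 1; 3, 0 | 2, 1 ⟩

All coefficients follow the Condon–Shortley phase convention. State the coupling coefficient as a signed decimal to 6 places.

+√(1/42) = +0.154303

j₁+j₂−J=4  J+j₁−j₂=2  J−j₁+j₂=2  j₁+j₂+J+1=9
(j₁±m₁, j₂±m₂, J±M) = (4,2,3,3,3,1)
P² = 96/7
sum k=1..2:
  [1] −1/12 = -1/12
  [2] +1/8 = 1/8
S = 1/24
C² = P²·S² = 1/42 ; C = +0.154303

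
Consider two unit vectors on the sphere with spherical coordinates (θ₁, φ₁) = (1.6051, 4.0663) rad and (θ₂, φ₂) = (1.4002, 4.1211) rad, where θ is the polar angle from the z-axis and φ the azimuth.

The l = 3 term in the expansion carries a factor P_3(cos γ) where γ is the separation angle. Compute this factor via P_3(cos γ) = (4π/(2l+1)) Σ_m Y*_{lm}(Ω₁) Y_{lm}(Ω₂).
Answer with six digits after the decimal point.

0.869351

Addition theorem: P_3(cos γ) = (4π/7) Σ_m Y*_{lm}(Ω₁) Y_{lm}(Ω₂), m = −3…3:
  term(m=-3) = (0.164068, -0.027218)   from Y*(Ω₁)=(0.388683, -0.149626), Y(Ω₂)=(0.391111, 0.080533)
  term(m=-2) = (-0.005864, 0.000645)   from Y*(Ω₁)=(0.009629, -0.033660), Y(Ω₂)=(-0.063785, -0.155963)
  term(m=-1) = (0.087395, -0.004794)   from Y*(Ω₁)=(0.193318, 0.256373), Y(Ω₂)=(0.151951, -0.226312)
  term(m=+0) = (-0.006934, 0.000000)   from Y*(Ω₁)=(0.038321, -0.000000), Y(Ω₂)=(-0.180933, 0.000000)
  term(m=+1) = (0.087395, 0.004794)   from Y*(Ω₁)=(-0.193318, 0.256373), Y(Ω₂)=(-0.151951, -0.226312)
  term(m=+2) = (-0.005864, -0.000645)   from Y*(Ω₁)=(0.009629, 0.033660), Y(Ω₂)=(-0.063785, 0.155963)
  term(m=+3) = (0.164068, 0.027218)   from Y*(Ω₁)=(-0.388683, -0.149626), Y(Ω₂)=(-0.391111, 0.080533)
Total Σ_m = (0.484265, 0.000000). Multiply by 1.795196: (0.869351, 0.000000). P_3(cos γ) = 0.869351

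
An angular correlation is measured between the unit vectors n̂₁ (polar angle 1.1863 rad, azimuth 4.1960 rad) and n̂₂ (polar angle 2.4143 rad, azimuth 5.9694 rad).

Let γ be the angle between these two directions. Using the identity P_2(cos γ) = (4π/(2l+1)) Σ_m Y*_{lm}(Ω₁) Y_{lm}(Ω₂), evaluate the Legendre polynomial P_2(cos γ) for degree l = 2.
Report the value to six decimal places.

Expand P_2 via completeness: Σ_{m} conj(Y_{2,m}) at Ω₁ times Y_{2,m} at Ω₂ —
  term(m=-2) = -0.052085+0.022342i   from Y*(Ω₁)=-0.170091+0.285035i, Y(Ω₂)=+0.138209+0.100257i
  term(m=-1) = +0.020738+0.100953i   from Y*(Ω₁)=-0.132629-0.233594i, Y(Ω₂)=-0.364935-0.118424i
  term(m=+0) = -0.038742-0.000000i   from Y*(Ω₁)=-0.182270-0.000000i, Y(Ω₂)=+0.212550+0.000000i
  term(m=+1) = +0.020738-0.100953i   from Y*(Ω₁)=+0.132629-0.233594i, Y(Ω₂)=+0.364935-0.118424i
  term(m=+2) = -0.052085-0.022342i   from Y*(Ω₁)=-0.170091-0.285035i, Y(Ω₂)=+0.138209-0.100257i
Total Σ_m = -0.101435+0.000000i. Multiply by 2.513274: -0.254935+0.000000i. P_2(cos γ) = -0.254935

-0.254935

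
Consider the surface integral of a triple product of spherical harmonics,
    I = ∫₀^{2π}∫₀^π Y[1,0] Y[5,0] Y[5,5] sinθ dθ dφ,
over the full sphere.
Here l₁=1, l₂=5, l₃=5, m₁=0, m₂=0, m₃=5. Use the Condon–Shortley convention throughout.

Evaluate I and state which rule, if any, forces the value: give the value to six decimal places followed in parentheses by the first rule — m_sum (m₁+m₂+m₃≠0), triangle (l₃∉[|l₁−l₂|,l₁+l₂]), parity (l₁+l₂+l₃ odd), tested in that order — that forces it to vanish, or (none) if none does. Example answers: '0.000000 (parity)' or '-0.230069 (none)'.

Σmᵢ = 5 ≠ 0, so the φ-integral vanishes; I = 0

0.000000 (m_sum)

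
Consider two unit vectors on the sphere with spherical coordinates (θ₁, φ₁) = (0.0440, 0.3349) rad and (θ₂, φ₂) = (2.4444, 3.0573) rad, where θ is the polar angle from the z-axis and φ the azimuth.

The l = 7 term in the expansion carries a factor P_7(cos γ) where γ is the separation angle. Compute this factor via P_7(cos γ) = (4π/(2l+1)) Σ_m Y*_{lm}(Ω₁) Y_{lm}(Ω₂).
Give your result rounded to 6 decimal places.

Expand P_7 via completeness: Σ_{m} conj(Y_{7,m}) at Ω₁ times Y_{7,m} at Ω₂ —
  m=-7: (-0.000000, 0.000000) × (-0.018691, -0.012516) = (0.000000, -0.000000)  (running Σ = (0.000000, -0.000000))
  m=-6: (-0.000000, 0.000000) × (-0.087915, -0.048687) = (0.000000, -0.000000)  (running Σ = (0.000000, -0.000000))
  m=-5: (-0.000000, 0.000001) × (-0.242623, -0.108775) = (0.000000, -0.000000)  (running Σ = (0.000000, -0.000000))
  m=-4: (0.000006, 0.000027) × (-0.418745, -0.146794) = (0.000001, -0.000012)  (running Σ = (0.000001, -0.000012))
  m=-3: (0.000402, 0.000632) × (-0.385814, -0.099698) = (-0.000092, -0.000284)  (running Σ = (-0.000091, -0.000296))
  m=-2: (0.011299, 0.008948) × (0.012344, 0.002101) = (0.000121, 0.000134)  (running Σ = (0.000030, -0.000162))
  m=-1: (0.167612, 0.058330) × (0.390192, 0.032968) = (0.063478, 0.028286)  (running Σ = (0.063508, 0.028124))
  m=0: (1.063134, -0.000000) × (0.112665, 0.000000) = (0.119778, 0.000000)  (running Σ = (0.183286, 0.028124))
  m=1: (-0.167612, 0.058330) × (-0.390192, 0.032968) = (0.063478, -0.028286)  (running Σ = (0.246764, -0.000162))
  m=2: (0.011299, -0.008948) × (0.012344, -0.002101) = (0.000121, -0.000134)  (running Σ = (0.246884, -0.000296))
  m=3: (-0.000402, 0.000632) × (0.385814, -0.099698) = (-0.000092, 0.000284)  (running Σ = (0.246792, -0.000012))
  m=4: (0.000006, -0.000027) × (-0.418745, 0.146794) = (0.000001, 0.000012)  (running Σ = (0.246794, -0.000000))
  m=5: (0.000000, 0.000001) × (0.242623, -0.108775) = (0.000000, 0.000000)  (running Σ = (0.246794, -0.000000))
  m=6: (-0.000000, -0.000000) × (-0.087915, 0.048687) = (0.000000, 0.000000)  (running Σ = (0.246794, -0.000000))
  m=7: (0.000000, 0.000000) × (0.018691, -0.012516) = (0.000000, 0.000000)  (running Σ = (0.246794, 0.000000))
Total Σ_m = (0.246794, 0.000000). Multiply by 0.837758: (0.206753, 0.000000). P_7(cos γ) = 0.206753

0.206753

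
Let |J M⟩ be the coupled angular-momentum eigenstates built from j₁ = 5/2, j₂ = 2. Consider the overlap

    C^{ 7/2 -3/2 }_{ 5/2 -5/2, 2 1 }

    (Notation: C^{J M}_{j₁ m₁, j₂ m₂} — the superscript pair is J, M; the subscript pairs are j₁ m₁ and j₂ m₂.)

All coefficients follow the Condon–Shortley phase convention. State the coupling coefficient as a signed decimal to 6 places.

-0.487950  (= −√(5/21))

√[8·1!4!3!/9! · 0!5!3!1!2!5!] = √(3840/7)
  +(−1)^1/∏(1,0,4,2,0,1)! = -1/48  (running -1/48)
⟨..|..⟩ = √(3840/7)·(-1/48) = -0.487950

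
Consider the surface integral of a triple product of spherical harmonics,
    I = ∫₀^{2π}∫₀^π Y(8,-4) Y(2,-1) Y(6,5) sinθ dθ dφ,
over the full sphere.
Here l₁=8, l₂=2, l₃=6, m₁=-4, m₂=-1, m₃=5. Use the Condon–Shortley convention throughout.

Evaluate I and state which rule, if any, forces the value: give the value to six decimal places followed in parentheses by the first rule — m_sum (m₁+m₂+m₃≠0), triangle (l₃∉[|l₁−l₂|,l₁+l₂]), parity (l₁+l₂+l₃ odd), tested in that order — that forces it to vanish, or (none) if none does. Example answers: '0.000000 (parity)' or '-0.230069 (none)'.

0.058794 (none)

Checks pass: Σm=0; 16 even; l₃=6∈[6,10].
(2·8+1)(2·2+1)(2·6+1) = 1105
Δ: 4! 12! 0! / 17! → 1/30940
sum: t=2:+1/2073600 = 1/2073600
3j²(8 2 6; 0 0 0) = Δ·Π!·Σ² = 28/1105  (sign +1)
sum: t=1:−1/239500800 = -1/239500800
3j²(8 2 6; -4 -1 5) = Δ·Π!·Σ² = 12/7735  (sign +1)
combine: 4πI² = 1105·28/1105·12/7735 = 48/1105
take √, sign +1: I = 0.05879421
No selection rule forces the value: the integral is nonzero (none).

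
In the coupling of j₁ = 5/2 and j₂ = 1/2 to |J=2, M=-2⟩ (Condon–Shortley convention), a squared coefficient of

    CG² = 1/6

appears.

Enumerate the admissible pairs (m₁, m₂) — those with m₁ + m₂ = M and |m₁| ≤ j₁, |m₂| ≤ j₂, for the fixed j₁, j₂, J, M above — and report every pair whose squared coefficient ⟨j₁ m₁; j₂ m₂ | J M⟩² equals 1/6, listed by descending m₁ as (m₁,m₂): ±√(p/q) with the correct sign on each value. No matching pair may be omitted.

(-3/2,-1/2): +√(1/6)

Admissible pairs with m₁+m₂ = M = -2: (-5/2,1/2), (-3/2,-1/2)
  (m₁,m₂)=(-3/2,-1/2): CG² = 1/6, CG = +√(1/6)   ← matches the target
  (m₁,m₂)=(-5/2,1/2): CG² = 5/6, CG = −√(5/6)
Pairs with CG² = 1/6: (-3/2,-1/2): +√(1/6)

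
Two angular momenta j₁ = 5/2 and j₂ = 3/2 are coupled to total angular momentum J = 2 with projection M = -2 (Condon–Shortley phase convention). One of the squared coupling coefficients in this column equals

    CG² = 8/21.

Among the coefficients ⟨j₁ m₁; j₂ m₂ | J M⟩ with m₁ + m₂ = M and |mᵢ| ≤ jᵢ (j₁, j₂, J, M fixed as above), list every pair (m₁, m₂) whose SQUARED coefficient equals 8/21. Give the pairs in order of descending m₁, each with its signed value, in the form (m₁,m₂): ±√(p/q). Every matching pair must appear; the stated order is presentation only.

(-3/2,-1/2): −√(8/21)

Admissible pairs with m₁+m₂ = M = -2: (-5/2,1/2), (-3/2,-1/2), (-1/2,-3/2)
  (m₁,m₂)=(-1/2,-3/2): CG² = 1/7, CG = +√(1/7)
  (m₁,m₂)=(-3/2,-1/2): CG² = 8/21, CG = −√(8/21)   ← matches the target
  (m₁,m₂)=(-5/2,1/2): CG² = 10/21, CG = +√(10/21)
Pairs with CG² = 8/21: (-3/2,-1/2): −√(8/21)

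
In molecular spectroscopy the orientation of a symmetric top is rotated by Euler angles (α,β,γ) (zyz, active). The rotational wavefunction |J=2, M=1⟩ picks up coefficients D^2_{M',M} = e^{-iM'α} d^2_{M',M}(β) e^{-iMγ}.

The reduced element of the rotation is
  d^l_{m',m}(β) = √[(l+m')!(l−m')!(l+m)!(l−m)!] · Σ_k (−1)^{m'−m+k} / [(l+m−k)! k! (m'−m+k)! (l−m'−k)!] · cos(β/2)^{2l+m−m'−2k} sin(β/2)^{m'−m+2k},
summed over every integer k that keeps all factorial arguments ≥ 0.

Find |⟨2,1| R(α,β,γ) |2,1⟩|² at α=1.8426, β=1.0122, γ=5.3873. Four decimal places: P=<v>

P=0.0021

D^2_{1,1}(1.8426,1.0122,5.3873) = e^{-i·1·1.8426}·d^2_{1,1}(1.0122)·e^{-i·1·5.3873}. Compute d first:
c=cos(1.012200/2)=0.874642, s=sin(1.012200/2)=0.484770; N=√[6·1·6·1]=6.000000
k∈{0,1} keeps every argument non-negative
  k=0: (−1)^0·6.0000/(6)·0.8746^4·0.4848^0 = +0.585222
  k=1: (−1)^1·6.0000/(2)·0.8746^2·0.4848^2 = -0.539328
d^2_{1,1}(1.0122) = +0.585222 -0.539328 = +0.045894
|D^2_{1,1}|² = |d^2_{1,1}(β)|² = (+0.045894)² = 0.002106 (the z-rotation phases have unit modulus)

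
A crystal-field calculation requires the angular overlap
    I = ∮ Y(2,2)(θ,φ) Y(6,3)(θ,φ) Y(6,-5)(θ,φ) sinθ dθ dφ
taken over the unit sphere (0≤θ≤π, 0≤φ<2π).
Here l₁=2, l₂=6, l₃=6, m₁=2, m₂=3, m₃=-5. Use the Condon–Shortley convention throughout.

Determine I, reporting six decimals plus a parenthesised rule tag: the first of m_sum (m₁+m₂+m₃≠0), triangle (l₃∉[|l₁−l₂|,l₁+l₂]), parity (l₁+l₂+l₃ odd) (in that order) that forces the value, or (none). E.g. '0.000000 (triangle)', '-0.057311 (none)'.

0.120286 (none)

Checks pass: Σm=0; 14 even; l₃=6∈[4,8].
(2·2+1)(2·6+1)(2·6+1) = 845
Δ: 2! 2! 10! / 15! → 1/90090
sum: t=0:+1/69120 t=1:−1/14400 t=2:+1/69120 = -7/172800
3j²(2 6 6; 0 0 0) = Δ·Π!·Σ² = 14/715  (sign -1)
sum: t=0:+1/1451520 = 1/1451520
3j²(2 6 6; 2 3 -5) = Δ·Π!·Σ² = 1/91  (sign -1)
combine: 4πI² = 845·14/715·1/91 = 2/11
take √, sign +1: I = 0.12028562
No selection rule forces the value: the integral is nonzero (none).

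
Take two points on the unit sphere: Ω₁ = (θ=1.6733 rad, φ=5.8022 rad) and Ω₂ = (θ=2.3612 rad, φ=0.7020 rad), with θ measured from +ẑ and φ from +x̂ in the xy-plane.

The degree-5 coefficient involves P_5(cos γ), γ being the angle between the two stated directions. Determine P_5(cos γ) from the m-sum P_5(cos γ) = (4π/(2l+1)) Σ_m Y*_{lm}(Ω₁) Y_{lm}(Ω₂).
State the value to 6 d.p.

0.330990

Term-by-term m-sum for l=5 (normalisation 4π/11 = 1.142397):
  [-5]  conj(Y_{5,-5})(Ω₁) = -0.33486 - 0.30372j ; Y_{5,-5}(Ω₂) = -0.07464 + 0.02881j ; Δ = 0.03375 + 0.01302j
  [-4]  conj(Y_{5,-4})(Ω₁) = 0.05086 + 0.13798j ; Y_{5,-4}(Ω₂) = 0.24147 + 0.08368j ; Δ = 0.00073 + 0.03757j
  [-3]  conj(Y_{5,-3})(Ω₁) = -0.03932 + 0.30592j ; Y_{5,-3}(Ω₂) = -0.21783 - 0.36738j ; Δ = 0.12095 - 0.05219j
  [-2]  conj(Y_{5,-2})(Ω₁) = 0.09506 - 0.13635j ; Y_{5,-2}(Ω₂) = -0.05097 + 0.30277j ; Δ = 0.03644 + 0.03573j
  [-1]  conj(Y_{5,-1})(Ω₁) = 0.24170 - 0.12613j ; Y_{5,-1}(Ω₂) = -0.12292 + 0.10396j ; Δ = -0.01660 + 0.04063j
  [+0]  conj(Y_{5,0})(Ω₁) = -0.17081 + 0.00000j ; Y_{5,0}(Ω₂) = 0.35600 + 0.00000j ; Δ = -0.06081 + 0.00000j
  [+1]  conj(Y_{5,1})(Ω₁) = -0.24170 - 0.12613j ; Y_{5,1}(Ω₂) = 0.12292 + 0.10396j ; Δ = -0.01660 - 0.04063j
  [+2]  conj(Y_{5,2})(Ω₁) = 0.09506 + 0.13635j ; Y_{5,2}(Ω₂) = -0.05097 - 0.30277j ; Δ = 0.03644 - 0.03573j
  [+3]  conj(Y_{5,3})(Ω₁) = 0.03932 + 0.30592j ; Y_{5,3}(Ω₂) = 0.21783 - 0.36738j ; Δ = 0.12095 + 0.05219j
  [+4]  conj(Y_{5,4})(Ω₁) = 0.05086 - 0.13798j ; Y_{5,4}(Ω₂) = 0.24147 - 0.08368j ; Δ = 0.00073 - 0.03757j
  [+5]  conj(Y_{5,5})(Ω₁) = 0.33486 - 0.30372j ; Y_{5,5}(Ω₂) = 0.07464 + 0.02881j ; Δ = 0.03375 - 0.01302j
Total Σ_m = 0.28973 + 0.00000j. Multiply by 1.142397: 0.33099 + 0.00000j. P_5(cos γ) = 0.330990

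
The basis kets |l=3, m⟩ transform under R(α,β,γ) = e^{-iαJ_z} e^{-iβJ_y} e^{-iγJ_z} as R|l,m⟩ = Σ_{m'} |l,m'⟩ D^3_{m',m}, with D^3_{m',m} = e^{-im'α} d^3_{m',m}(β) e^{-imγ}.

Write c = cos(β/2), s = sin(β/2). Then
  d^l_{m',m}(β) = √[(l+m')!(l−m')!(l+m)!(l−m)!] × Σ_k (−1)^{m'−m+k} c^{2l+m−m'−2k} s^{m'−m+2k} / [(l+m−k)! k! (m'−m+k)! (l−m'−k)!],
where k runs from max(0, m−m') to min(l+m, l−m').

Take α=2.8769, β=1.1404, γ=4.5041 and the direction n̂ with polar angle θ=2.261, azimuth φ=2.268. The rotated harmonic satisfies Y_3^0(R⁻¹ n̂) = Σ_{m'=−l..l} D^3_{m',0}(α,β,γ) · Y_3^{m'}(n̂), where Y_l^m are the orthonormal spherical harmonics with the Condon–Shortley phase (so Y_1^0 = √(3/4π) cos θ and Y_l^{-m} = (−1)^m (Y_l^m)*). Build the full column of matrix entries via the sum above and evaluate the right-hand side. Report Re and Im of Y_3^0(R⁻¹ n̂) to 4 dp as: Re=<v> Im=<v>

Need the full column D^3_{m',0} for m'=−3..3 at α=2.8769, β=1.1404, γ=4.5041.
cos(β/2)=0.841793, sin(β/2)=0.539800
d^3_{-3,0}: single k=3 term ⇒ +0.419595;  D = -0.294112+0.299263i
d^3_{-2,0}: k∈[2..3] ⇒ +0.801398 -0.329537 = +0.471861;  D = +0.407272-0.238291i
d^3_{-1,0}: k∈[1..3] ⇒ +0.790406 -0.975051 +0.133648 = -0.050997;  D = +0.049221-0.013341i
d^3_{0,0}: k∈[0..3] ⇒ +0.355821 -1.316832 +0.541484 -0.024740 = -0.444266;  D = -0.444266+0.000000i
d^3_{1,0}: k∈[0..2] ⇒ -0.790406 +0.975051 -0.133648 = +0.050997;  D = -0.049221-0.013341i
d^3_{2,0}: k∈[0..1] ⇒ +0.801398 -0.329537 = +0.471861;  D = +0.407272+0.238291i
d^3_{3,0}: single k=0 term ⇒ -0.419595;  D = +0.294112+0.299263i
Y_3^{m'}(θ=2.261,φ=2.268) and Σ D·Y over m':
  (-0.2941+0.2993i)·(+0.1659-0.0952i)  (+0.4073-0.2383i)·(+0.0679-0.3809i)  (+0.0492-0.0133i)·(-0.1643-0.1962i)  (-0.4443+0.0000i)·(+0.2312+0.0000i)  (-0.0492-0.0133i)·(+0.1643-0.1962i)  (+0.4073+0.2383i)·(+0.0679+0.3809i)  (+0.2941+0.2993i)·(-0.1659-0.0952i)
Y_3^0(R⁻¹ n̂) = -0.290998+0.000000i

Re=-0.2910 Im=0.0000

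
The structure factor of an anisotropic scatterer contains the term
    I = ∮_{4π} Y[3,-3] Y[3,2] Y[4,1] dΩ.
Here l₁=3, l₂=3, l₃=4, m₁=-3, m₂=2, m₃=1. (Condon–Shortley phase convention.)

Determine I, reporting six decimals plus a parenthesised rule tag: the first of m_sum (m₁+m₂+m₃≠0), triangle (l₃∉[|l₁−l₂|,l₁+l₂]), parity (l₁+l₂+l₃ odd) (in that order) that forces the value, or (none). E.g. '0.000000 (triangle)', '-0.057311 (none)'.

Checks pass: Σm=0; 10 even; l₃=4∈[0,6].
(2·3+1)(2·3+1)(2·4+1) = 441
Δ: 2! 4! 4! / 11! → 1/34650
sum: t=0:+1/72 t=1:−1/16 t=2:+1/72 = -5/144
3j²(3 3 4; 0 0 0) = Δ·Π!·Σ² = 2/77  (sign -1)
sum: t=2:+1/288 = 1/288
3j²(3 3 4; -3 2 1) = Δ·Π!·Σ² = 5/231  (sign -1)
combine: 4πI² = 441·2/77·5/231 = 30/121
take √, sign +1: I = 0.14046335
No selection rule forces the value: the integral is nonzero (none).

0.140463 (none)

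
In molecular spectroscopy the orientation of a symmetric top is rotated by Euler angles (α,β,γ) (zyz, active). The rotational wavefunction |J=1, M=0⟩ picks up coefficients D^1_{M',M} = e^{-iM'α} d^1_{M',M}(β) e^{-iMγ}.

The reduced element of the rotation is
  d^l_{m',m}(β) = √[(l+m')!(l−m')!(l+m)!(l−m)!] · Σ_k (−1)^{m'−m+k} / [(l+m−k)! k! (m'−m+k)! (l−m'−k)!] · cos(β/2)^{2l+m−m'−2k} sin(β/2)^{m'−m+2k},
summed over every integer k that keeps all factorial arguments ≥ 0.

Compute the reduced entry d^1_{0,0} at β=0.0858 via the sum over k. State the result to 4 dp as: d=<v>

d^1_{0,0}(β=0.0858) via the finite sum:
Half-angle: c=0.999080, s=0.042887. N=√(1·1·1·1)=1.000000
k: max(0,(0)−(0))=0 … min(1+(0),1−(0))=1
  k=0: (−1)^0·1.0000/(1)·0.9991^2·0.0429^0 = +0.998161
  k=1: (−1)^1·1.0000/(1)·0.9991^0·0.0429^2 = -0.001839
d^1_{0,0}(0.0858) = +0.998161 -0.001839 = +0.996321

d=0.9963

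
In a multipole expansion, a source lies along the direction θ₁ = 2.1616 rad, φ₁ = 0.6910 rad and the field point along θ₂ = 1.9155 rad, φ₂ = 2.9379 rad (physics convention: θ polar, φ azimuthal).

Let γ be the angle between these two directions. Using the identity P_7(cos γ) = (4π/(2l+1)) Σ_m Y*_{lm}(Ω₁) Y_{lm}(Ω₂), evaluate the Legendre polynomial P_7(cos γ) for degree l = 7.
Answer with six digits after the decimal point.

0.222725

Addition theorem: P_7(cos γ) = (4π/15) Σ_m Y*_{lm}(Ω₁) Y_{lm}(Ω₂), m = −7…7:
  term(m=-7) = (-0.044562, 0.000906)   from Y*(Ω₁)=(0.016935, -0.135200), Y(Ω₂)=(-0.047249, -0.323684)
  term(m=-6) = (0.091628, -0.119099)   from Y*(Ω₁)=(0.183486, 0.288553), Y(Ω₂)=(-0.150123, -0.413006)
  term(m=-5) = (0.013663, 0.056091)   from Y*(Ω₁)=(-0.418351, -0.135583), Y(Ω₂)=(-0.068877, -0.111755)
  term(m=-4) = (0.053702, 0.025097)   from Y*(Ω₁)=(0.186846, -0.074107), Y(Ω₂)=(0.202312, 0.214560)
  term(m=-3) = (0.052000, -0.025602)   from Y*(Ω₁)=(0.113212, -0.206151), Y(Ω₂)=(0.201842, 0.141395)
  term(m=-2) = (0.014092, -0.063440)   from Y*(Ω₁)=(0.060510, 0.316685), Y(Ω₂)=(-0.185067, -0.079861)
  term(m=-1) = (-0.018793, -0.023425)   from Y*(Ω₁)=(0.083690, 0.069213), Y(Ω₂)=(-0.270813, -0.055938)
  term(m=+0) = (-0.057601, -0.000000)   from Y*(Ω₁)=(-0.336072, -0.000000), Y(Ω₂)=(0.171396, 0.000000)
  term(m=+1) = (-0.018793, 0.023425)   from Y*(Ω₁)=(-0.083690, 0.069213), Y(Ω₂)=(0.270813, -0.055938)
  term(m=+2) = (0.014092, 0.063440)   from Y*(Ω₁)=(0.060510, -0.316685), Y(Ω₂)=(-0.185067, 0.079861)
  term(m=+3) = (0.052000, 0.025602)   from Y*(Ω₁)=(-0.113212, -0.206151), Y(Ω₂)=(-0.201842, 0.141395)
  term(m=+4) = (0.053702, -0.025097)   from Y*(Ω₁)=(0.186846, 0.074107), Y(Ω₂)=(0.202312, -0.214560)
  term(m=+5) = (0.013663, -0.056091)   from Y*(Ω₁)=(0.418351, -0.135583), Y(Ω₂)=(0.068877, -0.111755)
  term(m=+6) = (0.091628, 0.119099)   from Y*(Ω₁)=(0.183486, -0.288553), Y(Ω₂)=(-0.150123, 0.413006)
  term(m=+7) = (-0.044562, -0.000906)   from Y*(Ω₁)=(-0.016935, -0.135200), Y(Ω₂)=(0.047249, -0.323684)
Accumulated sum (0.265859, 0.000000); after 4π/(2l+1) scaling, (0.222725, 0.000000) ⇒ P_7 = 0.222725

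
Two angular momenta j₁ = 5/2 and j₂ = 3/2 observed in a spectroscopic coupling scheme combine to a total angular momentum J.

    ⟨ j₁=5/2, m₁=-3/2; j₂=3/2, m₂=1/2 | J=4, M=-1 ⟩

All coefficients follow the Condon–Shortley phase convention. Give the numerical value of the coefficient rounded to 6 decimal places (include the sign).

+0.517549  (= +√(15/56))

triangle: 0!*5!*3!/9! = 720/362880
(j±m)!: 1!*4!*2!*1!*3!*5! = 34560
prefactor² = (2J+1)*Δ*N² = 4320/7
  k=0: +1/(0!*0!*4!*2!*1!*1!) = 1/48
Σ = 1/48  ⇒  CG² = 4320/7*(1/48)² = 15/56
CG = +√(15/56) = +0.517549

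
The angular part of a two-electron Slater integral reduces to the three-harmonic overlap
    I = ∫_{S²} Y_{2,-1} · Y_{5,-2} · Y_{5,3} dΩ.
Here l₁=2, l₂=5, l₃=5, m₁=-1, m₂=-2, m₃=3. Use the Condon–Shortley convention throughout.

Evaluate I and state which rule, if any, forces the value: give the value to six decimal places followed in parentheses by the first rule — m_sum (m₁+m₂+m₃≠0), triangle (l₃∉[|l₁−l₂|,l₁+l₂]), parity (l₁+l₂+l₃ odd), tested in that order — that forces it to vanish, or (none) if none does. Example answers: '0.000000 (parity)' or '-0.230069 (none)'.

-0.161739 (none)

Checks pass: Σm=0; 12 even; l₃=5∈[3,7].
(2·2+1)(2·5+1)(2·5+1) = 605
Δ: 2! 2! 8! / 13! → 1/38610
sum: t=0:+1/2880 t=1:−1/576 t=2:+1/2880 = -1/960
3j²(2 5 5; 0 0 0) = Δ·Π!·Σ² = 10/429  (sign +1)
sum: t=1:−1/2880 t=2:+1/10080 = -1/4032
3j²(2 5 5; -1 -2 3) = Δ·Π!·Σ² = 10/429  (sign -1)
combine: 4πI² = 605·10/429·10/429 = 500/1521
take √, sign -1: I = -0.16173926
No selection rule forces the value: the integral is nonzero (none).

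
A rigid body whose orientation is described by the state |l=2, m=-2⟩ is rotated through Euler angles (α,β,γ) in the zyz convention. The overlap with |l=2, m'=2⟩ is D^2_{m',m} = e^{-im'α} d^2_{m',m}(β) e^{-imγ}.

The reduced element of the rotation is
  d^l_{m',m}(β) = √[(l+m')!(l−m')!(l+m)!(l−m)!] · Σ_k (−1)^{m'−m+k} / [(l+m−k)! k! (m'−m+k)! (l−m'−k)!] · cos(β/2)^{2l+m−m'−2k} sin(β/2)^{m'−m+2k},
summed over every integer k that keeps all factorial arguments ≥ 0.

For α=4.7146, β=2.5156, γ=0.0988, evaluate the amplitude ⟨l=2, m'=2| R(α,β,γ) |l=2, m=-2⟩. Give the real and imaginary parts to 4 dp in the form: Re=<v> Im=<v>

D^2_{2,-2}(4.7146,2.5156,0.0988) = e^{-i·2·4.7146}·d^2_{2,-2}(2.5156)·e^{-i·-2·0.0988}. Compute d first:
Half-angle: c=0.307911, s=0.951415. N=√(24·1·1·24)=24.000000
k: max(0,(-2)−(2))=0 … min(2+(-2),2−(2))=0
  k=0: (−1)^4·24.0000/(24)·0.3079^0·0.9514^4 = +0.819371
d^2_{2,-2}(2.5156) = +0.819371
Phases: e^{-i·(2)·4.7146}=-0.999990+0.004422i, e^{-i·(-2)·0.0988}=+0.980541+0.196317i ⇒ D=-0.804130-0.157302i

Re=-0.8041 Im=-0.1573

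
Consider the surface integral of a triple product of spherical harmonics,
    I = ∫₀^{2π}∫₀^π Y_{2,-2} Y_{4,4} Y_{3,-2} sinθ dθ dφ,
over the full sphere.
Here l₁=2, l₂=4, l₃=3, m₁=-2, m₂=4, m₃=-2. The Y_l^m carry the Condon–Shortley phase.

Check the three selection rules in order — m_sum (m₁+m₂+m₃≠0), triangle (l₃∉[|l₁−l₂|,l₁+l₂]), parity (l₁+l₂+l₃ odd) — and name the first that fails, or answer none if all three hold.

m₁+m₂+m₃ = -2 + 4 − 2 = 0  ✓
triangle: |2−4|=2 ≤ l₃=3 ≤ 2+4=6  ✓
parity: l₁+l₂+l₃ = 9 is odd  ✗

parity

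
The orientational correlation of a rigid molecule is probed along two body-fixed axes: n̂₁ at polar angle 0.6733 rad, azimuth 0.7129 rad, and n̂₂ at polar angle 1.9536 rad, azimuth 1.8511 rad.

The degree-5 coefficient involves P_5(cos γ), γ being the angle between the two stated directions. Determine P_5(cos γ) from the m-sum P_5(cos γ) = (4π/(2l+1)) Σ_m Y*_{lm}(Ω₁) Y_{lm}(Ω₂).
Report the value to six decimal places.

-0.091773

Term-by-term m-sum for l=5 (normalisation 4π/11 = 1.142397):
  m=-5: Y*=(-0.039904, -0.017959)  Y=(-0.314226, -0.053706)  product (0.011574, 0.007786)
  m=-4: Y*=(-0.166240, 0.049607)  Y=(-0.176409, 0.365584)  product (0.011191, -0.069526)
  m=-3: Y*=(-0.203044, 0.318243)  Y=(0.052614, 0.047075)  product (-0.025664, 0.007186)
  m=-2: Y*=(0.062043, 0.424888)  Y=(-0.268241, 0.168400)  product (-0.088194, -0.103524)
  m=-1: Y*=(0.043454, 0.037570)  Y=(0.044753, 0.155455)  product (-0.003896, 0.008437)
  m=+0: Y*=(-0.388537, -0.000000)  Y=(-0.282196, 0.000000)  product (0.109643, 0.000000)
  m=+1: Y*=(-0.043454, 0.037570)  Y=(-0.044753, 0.155455)  product (-0.003896, -0.008437)
  m=+2: Y*=(0.062043, -0.424888)  Y=(-0.268241, -0.168400)  product (-0.088194, 0.103524)
  m=+3: Y*=(0.203044, 0.318243)  Y=(-0.052614, 0.047075)  product (-0.025664, -0.007186)
  m=+4: Y*=(-0.166240, -0.049607)  Y=(-0.176409, -0.365584)  product (0.011191, 0.069526)
  m=+5: Y*=(0.039904, -0.017959)  Y=(0.314226, -0.053706)  product (0.011574, -0.007786)
Total Σ_m = (-0.080334, 0.000000). Multiply by 1.142397: (-0.091773, 0.000000). P_5(cos γ) = -0.091773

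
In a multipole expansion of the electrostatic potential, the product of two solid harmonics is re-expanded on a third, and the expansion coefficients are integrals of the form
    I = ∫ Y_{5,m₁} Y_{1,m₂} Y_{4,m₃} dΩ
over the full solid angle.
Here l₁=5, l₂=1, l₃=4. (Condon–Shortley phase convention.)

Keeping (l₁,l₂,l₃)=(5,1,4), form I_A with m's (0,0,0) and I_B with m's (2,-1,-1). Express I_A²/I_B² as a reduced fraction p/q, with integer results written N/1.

Shared (l₁,l₂,l₃)=(5,1,4): N and (l;000)² cancel in I_A²/I_B².
A: Δ = 2!·8!·0!/11! = 1/495; Racah Σ t=1..1: t=1:−1/576 = -1/576; ⇒ 3j(5 1 4; 0 0 0)² = 5/99, sgn -1
B: Δ = 2!·8!·0!/11! = 1/495; Racah Σ t=0..0: t=0:+1/1440 = 1/1440; ⇒ 3j(5 1 4; 2 -1 -1)² = 7/165, sgn -1
I_A²/I_B² = (5/99)/(7/165) = 25/21

25/21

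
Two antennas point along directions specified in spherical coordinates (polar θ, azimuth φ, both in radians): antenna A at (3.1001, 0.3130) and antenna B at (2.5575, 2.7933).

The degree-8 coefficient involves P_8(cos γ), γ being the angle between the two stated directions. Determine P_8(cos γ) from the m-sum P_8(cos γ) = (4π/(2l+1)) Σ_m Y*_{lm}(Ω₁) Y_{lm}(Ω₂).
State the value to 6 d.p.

Summing Y*_{l m}(θ₁,φ₁)·Y_{l m}(θ₂,φ₂) over m ∈ [−8, 8]; prefactor 4π/(2·8+1) = 0.739198:
  m=-8: Y*=-0.00000 + 0.00000j  Y=-0.00413 + 0.00153j  product 0.00000 - 0.00000j
  m=-7: Y*=0.00000 - 0.00000j  Y=-0.02034 + 0.01725j  product 0.00000 + 0.00000j
  m=-6: Y*=-0.00000 + 0.00000j  Y=-0.04955 + 0.08675j  product -0.00000 - 0.00000j
  m=-5: Y*=-0.00000 - 0.00000j  Y=-0.04370 + 0.25357j  product 0.00000 + 0.00000j
  m=-4: Y*=0.00001 + 0.00004j  Y=0.07951 + 0.44292j  product -0.00002 + 0.00001j
  m=-3: Y*=-0.00059 - 0.00080j  Y=0.23270 + 0.40090j  product 0.00018 - 0.00042j
  m=-2: Y*=0.01426 + 0.01031j  Y=0.06814 + 0.05700j  product 0.00038 + 0.00151j
  m=-1: Y*=-0.19183 - 0.06208j  Y=-0.36268 - 0.13169j  product 0.06140 + 0.04778j
  m=+0: Y*=1.12734 + 0.00000j  Y=-0.22518 + 0.00000j  product -0.25385 + 0.00000j
  m=+1: Y*=0.19183 - 0.06208j  Y=0.36268 - 0.13169j  product 0.06140 - 0.04778j
  m=+2: Y*=0.01426 - 0.01031j  Y=0.06814 - 0.05700j  product 0.00038 - 0.00151j
  m=+3: Y*=0.00059 - 0.00080j  Y=-0.23270 + 0.40090j  product 0.00018 + 0.00042j
  m=+4: Y*=0.00001 - 0.00004j  Y=0.07951 - 0.44292j  product -0.00002 - 0.00001j
  m=+5: Y*=0.00000 - 0.00000j  Y=0.04370 + 0.25357j  product 0.00000 - 0.00000j
  m=+6: Y*=-0.00000 - 0.00000j  Y=-0.04955 - 0.08675j  product -0.00000 + 0.00000j
  m=+7: Y*=-0.00000 - 0.00000j  Y=0.02034 + 0.01725j  product 0.00000 - 0.00000j
  m=+8: Y*=-0.00000 - 0.00000j  Y=-0.00413 - 0.00153j  product 0.00000 + 0.00000j
Σ over m = -0.12995 - 0.00000j; ×(4π/17) → -0.09606 - 0.00000j. Real part: -0.096060

-0.096060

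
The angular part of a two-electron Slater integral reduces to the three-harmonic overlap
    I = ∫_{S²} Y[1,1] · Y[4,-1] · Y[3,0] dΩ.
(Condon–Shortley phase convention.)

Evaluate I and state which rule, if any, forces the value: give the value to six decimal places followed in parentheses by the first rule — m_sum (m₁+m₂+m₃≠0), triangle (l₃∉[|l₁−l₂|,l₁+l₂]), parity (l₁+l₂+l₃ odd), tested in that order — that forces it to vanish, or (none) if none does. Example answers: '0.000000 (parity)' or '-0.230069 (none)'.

-0.194664 (none)

Checks pass: Σm=0; 8 even; l₃=3∈[3,5].
(2·1+1)(2·4+1)(2·3+1) = 189
Δ: 2! 0! 6! / 9! → 1/252
sum: t=1:−1/36 = -1/36
3j²(1 4 3; 0 0 0) = Δ·Π!·Σ² = 4/63  (sign +1)
sum: t=0:+1/72 = 1/72
3j²(1 4 3; 1 -1 0) = Δ·Π!·Σ² = 5/126  (sign -1)
combine: 4πI² = 189·4/63·5/126 = 10/21
take √, sign -1: I = -0.19466390
No selection rule forces the value: the integral is nonzero (none).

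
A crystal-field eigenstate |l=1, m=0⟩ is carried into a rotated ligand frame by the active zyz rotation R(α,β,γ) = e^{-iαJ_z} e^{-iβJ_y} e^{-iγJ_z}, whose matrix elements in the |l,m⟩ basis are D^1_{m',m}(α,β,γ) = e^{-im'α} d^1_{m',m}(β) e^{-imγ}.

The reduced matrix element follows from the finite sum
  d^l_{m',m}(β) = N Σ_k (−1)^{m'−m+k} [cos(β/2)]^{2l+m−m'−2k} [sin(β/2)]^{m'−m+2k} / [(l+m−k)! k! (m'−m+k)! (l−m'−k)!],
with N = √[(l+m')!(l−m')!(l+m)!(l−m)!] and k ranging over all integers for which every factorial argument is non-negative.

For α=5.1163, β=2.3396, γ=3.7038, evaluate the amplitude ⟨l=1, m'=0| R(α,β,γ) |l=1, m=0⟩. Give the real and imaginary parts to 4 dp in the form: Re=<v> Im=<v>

Re=-0.6953 Im=0.0000

D^1_{0,0}(5.1163,2.3396,3.7038) = e^{-i·0·5.1163}·d^1_{0,0}(2.3396)·e^{-i·0·3.7038}. Compute d first:
With c≡cos(β/2)=0.390336 and s≡sin(β/2)=0.920673, N=[1·1·1·1]^{1/2}=1.000000
The bounds max(0,m−m')=0 and min(l+m,l−m')=1 give 2 terms
  k=0: (−1)^0·1.0000/(1)·0.3903^2·0.9207^0 = +0.152362
  k=1: (−1)^1·1.0000/(1)·0.3903^0·0.9207^2 = -0.847638
d^1_{0,0}(2.3396) = +0.152362 -0.847638 = -0.695276
D = (+1.000000+0.000000i)·(-0.695276)·(+1.000000+0.000000i) = -0.695276+0.000000i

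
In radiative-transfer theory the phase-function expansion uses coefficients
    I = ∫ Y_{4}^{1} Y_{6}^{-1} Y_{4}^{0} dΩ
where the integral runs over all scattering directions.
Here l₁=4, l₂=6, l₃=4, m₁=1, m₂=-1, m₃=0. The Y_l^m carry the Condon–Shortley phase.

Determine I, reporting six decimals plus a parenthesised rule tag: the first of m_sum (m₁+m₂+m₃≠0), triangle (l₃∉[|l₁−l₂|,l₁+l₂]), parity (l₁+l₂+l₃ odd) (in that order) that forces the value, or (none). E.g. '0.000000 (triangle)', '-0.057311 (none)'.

-0.103072 (none)

m-sum 0 ✓  L=14 even ✓  2≤4≤10 ✓
Π(2lᵢ+1) = 9×13×9 = 1053
triangle coeff Δ(4,6,4) = 1/1261260
Σ_t [2,4]: t=2:+1/4608 t=3:−1/1296 t=4:+1/4608 = -7/20736
(3j)²=20/1287 [(4 6 4; 0 0 0)], sign=-1
Σ_t [1,3]: t=1:−1/11520 t=2:+1/1728 t=3:−1/3456 = 7/34560
(3j)²=7/858 [(4 6 4; 1 -1 0)], sign=+1
⇒ 4πI² = 210/1573
I = (-1)√(210/1573/(4π)) = -0.10307192
No selection rule forces the value: the integral is nonzero (none).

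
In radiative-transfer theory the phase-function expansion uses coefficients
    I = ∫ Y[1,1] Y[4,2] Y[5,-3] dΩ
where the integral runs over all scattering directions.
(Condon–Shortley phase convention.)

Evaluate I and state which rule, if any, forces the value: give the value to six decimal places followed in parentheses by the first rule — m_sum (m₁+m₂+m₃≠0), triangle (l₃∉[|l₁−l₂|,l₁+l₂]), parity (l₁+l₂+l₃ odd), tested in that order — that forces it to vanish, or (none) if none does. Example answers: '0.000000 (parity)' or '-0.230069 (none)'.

Rules hold: Σm=0, L=10 even, 3≤5≤5.
N = 3·9·11 = 297
Δ = 0!·2!·8!/11! = 1/495
Racah Σ t=0..0: t=0:+1/576 = 1/576
⇒ 3j(1 4 5; 0 0 0)² = 5/99, sgn -1
Racah Σ t=0..0: t=0:+1/2880 = 1/2880
⇒ 3j(1 4 5; 1 2 -3)² = 28/495, sgn +1
4πI² = N·(3j₀)²·(3jₘ)² = 28/33
I = -1·√(0.848485/4π) = -0.25984664
No selection rule forces the value: the integral is nonzero (none).

-0.259847 (none)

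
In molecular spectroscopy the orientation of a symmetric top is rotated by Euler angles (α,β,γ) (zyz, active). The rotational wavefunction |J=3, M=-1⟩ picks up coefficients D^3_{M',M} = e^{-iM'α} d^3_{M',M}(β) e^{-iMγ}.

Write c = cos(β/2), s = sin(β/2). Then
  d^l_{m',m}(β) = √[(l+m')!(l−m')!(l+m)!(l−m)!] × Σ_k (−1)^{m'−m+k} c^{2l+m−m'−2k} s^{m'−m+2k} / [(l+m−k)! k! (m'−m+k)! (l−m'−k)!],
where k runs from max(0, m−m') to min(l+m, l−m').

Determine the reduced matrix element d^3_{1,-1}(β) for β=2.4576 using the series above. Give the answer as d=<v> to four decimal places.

d=0.0577

d^3_{1,-1}(β=2.4576) via the finite sum:
c=cos(2.457600/2)=0.335368, s=sin(2.457600/2)=0.942087; N=√[24·2·2·24]=48.000000
Admissible k: 0..2 (factorial args all ≥0)
  k=0: (−1)^2·48.0000/(8)·0.3354^4·0.9421^2 = +0.067363
  k=1: (−1)^3·48.0000/(6)·0.3354^2·0.9421^4 = -0.708759
  k=2: (−1)^4·48.0000/(48)·0.3354^0·0.9421^6 = +0.699111
d^3_{1,-1}(2.4576) = +0.067363 -0.708759 +0.699111 = +0.057715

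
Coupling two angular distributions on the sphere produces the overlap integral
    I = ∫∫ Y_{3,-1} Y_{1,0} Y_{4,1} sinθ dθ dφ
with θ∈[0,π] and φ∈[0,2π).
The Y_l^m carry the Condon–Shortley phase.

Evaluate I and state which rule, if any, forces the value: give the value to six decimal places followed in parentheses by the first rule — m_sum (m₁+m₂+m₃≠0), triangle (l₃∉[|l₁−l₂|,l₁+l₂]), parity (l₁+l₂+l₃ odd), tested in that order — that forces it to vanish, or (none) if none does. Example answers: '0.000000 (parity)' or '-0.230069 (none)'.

Checks pass: Σm=0; 8 even; l₃=4∈[2,4].
(2·3+1)(2·1+1)(2·4+1) = 189
Δ: 0! 6! 2! / 9! → 1/252
sum: t=0:+1/36 = 1/36
3j²(3 1 4; 0 0 0) = Δ·Π!·Σ² = 4/63  (sign +1)
sum: t=0:+1/48 = 1/48
3j²(3 1 4; -1 0 1) = Δ·Π!·Σ² = 5/84  (sign -1)
combine: 4πI² = 189·4/63·5/84 = 5/7
take √, sign -1: I = -0.23841361
No selection rule forces the value: the integral is nonzero (none).

-0.238414 (none)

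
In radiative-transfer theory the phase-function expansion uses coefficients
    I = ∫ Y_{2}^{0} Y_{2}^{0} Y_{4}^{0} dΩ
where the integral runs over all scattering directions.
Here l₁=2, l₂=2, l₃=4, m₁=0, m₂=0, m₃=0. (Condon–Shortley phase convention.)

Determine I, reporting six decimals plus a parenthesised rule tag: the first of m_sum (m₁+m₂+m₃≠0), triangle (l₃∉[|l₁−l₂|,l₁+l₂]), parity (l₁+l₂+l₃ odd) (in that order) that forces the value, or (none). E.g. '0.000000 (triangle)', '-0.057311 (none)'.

Rules hold: Σm=0, L=8 even, 0≤4≤4.
N = 5·5·9 = 225
Δ = 0!·4!·4!/9! = 1/630
Racah Σ t=0..0: t=0:+1/16 = 1/16
⇒ 3j(2 2 4; 0 0 0)² = 2/35, sgn +1
(m-triple is (0,0,0) — same symbol as above.)
4πI² = N·(3j₀)²·(3jₘ)² = 36/49
I = +1·√(0.734694/4π) = 0.24179554
No selection rule forces the value: the integral is nonzero (none).

0.241796 (none)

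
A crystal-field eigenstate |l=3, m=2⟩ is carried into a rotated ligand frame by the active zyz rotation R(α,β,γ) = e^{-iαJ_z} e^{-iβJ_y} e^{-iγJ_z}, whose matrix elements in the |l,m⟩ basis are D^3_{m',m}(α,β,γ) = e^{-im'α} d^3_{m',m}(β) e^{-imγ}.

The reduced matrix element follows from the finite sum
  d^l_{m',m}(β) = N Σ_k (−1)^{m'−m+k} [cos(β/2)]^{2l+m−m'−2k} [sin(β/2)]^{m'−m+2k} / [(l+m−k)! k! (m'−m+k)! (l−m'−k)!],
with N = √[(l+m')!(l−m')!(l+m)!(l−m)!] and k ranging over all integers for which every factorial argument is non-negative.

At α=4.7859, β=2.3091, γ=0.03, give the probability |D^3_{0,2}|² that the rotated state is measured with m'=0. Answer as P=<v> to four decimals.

P=0.2541

First d^3_{0,2}(β=2.3091), then the phase factors e^{-i(0)α} and e^{-i(2)γ}:
c=cos(2.309100/2)=0.404330, s=sin(2.309100/2)=0.914613; N=√[6·6·120·1]=65.726707
k: max(0,(2)−(0))=2 … min(3+(2),3−(0))=3
  k=2: (−1)^0·65.7267/(12)·0.4043^4·0.9146^2 = +0.122456
  k=3: (−1)^1·65.7267/(12)·0.4043^2·0.9146^4 = -0.626589
d^3_{0,2}(2.3091) = +0.122456 -0.626589 = -0.504133
|D^3_{0,2}|² = |d^3_{0,2}(β)|² = (-0.504133)² = 0.254150 (the z-rotation phases have unit modulus)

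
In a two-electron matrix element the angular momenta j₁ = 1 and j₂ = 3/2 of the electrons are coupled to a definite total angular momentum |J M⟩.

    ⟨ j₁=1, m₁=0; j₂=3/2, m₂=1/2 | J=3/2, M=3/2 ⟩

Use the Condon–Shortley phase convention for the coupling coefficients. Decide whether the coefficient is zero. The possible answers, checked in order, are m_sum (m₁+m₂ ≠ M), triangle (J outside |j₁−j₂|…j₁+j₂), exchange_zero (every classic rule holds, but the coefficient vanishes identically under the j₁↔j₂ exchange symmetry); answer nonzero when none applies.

m-sum: m₁+m₂ = 0+1/2 = 1/2, M = 3/2  ✗ ⇒ coefficient is 0

m_sum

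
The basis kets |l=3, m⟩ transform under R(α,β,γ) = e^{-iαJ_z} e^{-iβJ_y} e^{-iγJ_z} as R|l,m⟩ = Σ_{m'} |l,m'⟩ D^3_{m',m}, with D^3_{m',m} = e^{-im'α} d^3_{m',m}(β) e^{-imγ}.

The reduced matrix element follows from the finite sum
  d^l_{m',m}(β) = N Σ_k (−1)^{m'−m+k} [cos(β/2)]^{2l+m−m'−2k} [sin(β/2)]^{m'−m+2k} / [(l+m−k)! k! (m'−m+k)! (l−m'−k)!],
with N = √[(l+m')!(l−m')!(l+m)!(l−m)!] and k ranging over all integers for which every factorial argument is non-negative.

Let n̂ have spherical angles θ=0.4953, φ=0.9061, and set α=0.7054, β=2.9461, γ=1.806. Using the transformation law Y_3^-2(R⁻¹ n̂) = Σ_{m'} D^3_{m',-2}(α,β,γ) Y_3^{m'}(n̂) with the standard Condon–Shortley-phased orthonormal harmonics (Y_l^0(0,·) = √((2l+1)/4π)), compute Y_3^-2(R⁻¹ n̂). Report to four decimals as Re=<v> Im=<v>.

Need the full column D^3_{m',-2} for m'=−3..3 at α=0.7054, β=2.9461, γ=1.8060.
cos(β/2)=0.097591, sin(β/2)=0.995227
d^3_{-3,-2}: single k=1 term ⇒ +0.000022;  D = +0.000018-0.000011i
d^3_{-2,-2}: k∈[0..1] ⇒ +0.000001 -0.000449 = -0.000448;  D = -0.000137+0.000427i
d^3_{-1,-2}: k∈[0..1] ⇒ -0.000028 +0.005795 = +0.005767;  D = -0.002219-0.005323i
d^3_{0,-2}: k∈[0..1] ⇒ +0.000492 -0.051176 = -0.050684;  D = +0.045179+0.022972i
d^3_{1,-2}: k∈[0..1] ⇒ -0.005795 +0.301314 = +0.295519;  D = -0.287397+0.068807i
d^3_{2,-2}: k∈[0..1] ⇒ +0.046717 -0.971699 = -0.924982;  D = +0.545250-0.747191i
d^3_{3,-2}: single k=0 term ⇒ -0.233396;  D = -0.017487-0.232740i
Y_3^{m'}(θ=0.4953,φ=0.9061) and Σ D·Y over m':
  (+0.0000-0.0000i)·(-0.0408-0.0184i)  (-0.0001+0.0004i)·(-0.0486-0.1972i)  (-0.0022-0.0053i)·(+0.2720-0.3471i)  (+0.0452+0.0230i)·(+0.2858+0.0000i)  (-0.2874+0.0688i)·(-0.2720-0.3471i)  (+0.5453-0.7472i)·(-0.0486+0.1972i)  (-0.0175-0.2327i)·(+0.0408-0.0184i)
Y_3^-2(R⁻¹ n̂) = +0.228494+0.221566i

Re=0.2285 Im=0.2216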